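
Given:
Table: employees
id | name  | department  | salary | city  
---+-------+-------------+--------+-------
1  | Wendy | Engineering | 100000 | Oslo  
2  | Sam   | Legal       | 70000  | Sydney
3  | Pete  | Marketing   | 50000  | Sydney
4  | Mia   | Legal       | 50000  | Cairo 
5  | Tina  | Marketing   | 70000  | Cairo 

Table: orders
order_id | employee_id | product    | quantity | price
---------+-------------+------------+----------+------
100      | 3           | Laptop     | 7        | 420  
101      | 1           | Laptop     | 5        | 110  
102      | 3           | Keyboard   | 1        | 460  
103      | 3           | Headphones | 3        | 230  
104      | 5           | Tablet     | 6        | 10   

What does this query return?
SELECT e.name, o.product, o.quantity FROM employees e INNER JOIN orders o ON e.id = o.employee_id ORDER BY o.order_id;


Joining employees.id = orders.employee_id:
  employee Pete (id=3) -> order Laptop
  employee Wendy (id=1) -> order Laptop
  employee Pete (id=3) -> order Keyboard
  employee Pete (id=3) -> order Headphones
  employee Tina (id=5) -> order Tablet


5 rows:
Pete, Laptop, 7
Wendy, Laptop, 5
Pete, Keyboard, 1
Pete, Headphones, 3
Tina, Tablet, 6


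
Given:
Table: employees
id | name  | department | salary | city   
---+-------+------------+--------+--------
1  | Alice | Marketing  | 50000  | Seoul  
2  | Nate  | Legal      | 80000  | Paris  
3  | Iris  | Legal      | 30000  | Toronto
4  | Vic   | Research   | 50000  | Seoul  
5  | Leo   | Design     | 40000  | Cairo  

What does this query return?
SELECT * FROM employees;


SELECT * returns all 5 rows with all columns

5 rows:
1, Alice, Marketing, 50000, Seoul
2, Nate, Legal, 80000, Paris
3, Iris, Legal, 30000, Toronto
4, Vic, Research, 50000, Seoul
5, Leo, Design, 40000, Cairo


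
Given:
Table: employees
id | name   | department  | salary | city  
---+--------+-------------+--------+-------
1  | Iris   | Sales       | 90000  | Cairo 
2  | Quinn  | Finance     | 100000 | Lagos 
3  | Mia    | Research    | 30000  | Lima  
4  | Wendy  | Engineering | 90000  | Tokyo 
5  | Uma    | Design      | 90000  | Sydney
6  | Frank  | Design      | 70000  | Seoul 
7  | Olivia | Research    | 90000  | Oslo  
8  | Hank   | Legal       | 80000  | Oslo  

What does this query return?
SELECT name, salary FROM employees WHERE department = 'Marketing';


Filtering: department = 'Marketing'
Matching rows: 0

Empty result set (0 rows)


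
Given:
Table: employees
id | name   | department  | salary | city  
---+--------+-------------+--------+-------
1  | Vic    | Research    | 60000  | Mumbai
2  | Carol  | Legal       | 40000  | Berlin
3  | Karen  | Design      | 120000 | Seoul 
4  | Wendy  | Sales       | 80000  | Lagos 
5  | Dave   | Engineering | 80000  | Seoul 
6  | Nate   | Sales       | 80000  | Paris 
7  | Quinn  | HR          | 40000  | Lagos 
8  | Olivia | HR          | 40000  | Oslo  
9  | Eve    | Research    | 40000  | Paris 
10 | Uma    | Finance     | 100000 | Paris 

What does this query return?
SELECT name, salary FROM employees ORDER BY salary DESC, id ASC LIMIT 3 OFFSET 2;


Sort by salary DESC (id ASC tiebreak), then skip 2 and take 3
Rows 3 through 5

3 rows:
Wendy, 80000
Dave, 80000
Nate, 80000


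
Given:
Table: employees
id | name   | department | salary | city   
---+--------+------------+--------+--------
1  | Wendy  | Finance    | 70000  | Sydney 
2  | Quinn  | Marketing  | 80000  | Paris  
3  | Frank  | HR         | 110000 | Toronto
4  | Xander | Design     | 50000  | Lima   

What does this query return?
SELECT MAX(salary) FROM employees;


Salaries: 70000, 80000, 110000, 50000
MAX = 110000

110000


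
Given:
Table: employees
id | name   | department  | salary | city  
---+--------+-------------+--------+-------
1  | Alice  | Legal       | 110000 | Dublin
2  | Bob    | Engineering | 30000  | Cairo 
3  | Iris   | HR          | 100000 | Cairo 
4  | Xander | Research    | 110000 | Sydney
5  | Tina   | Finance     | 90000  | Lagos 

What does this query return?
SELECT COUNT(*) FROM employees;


COUNT(*) counts all rows

5


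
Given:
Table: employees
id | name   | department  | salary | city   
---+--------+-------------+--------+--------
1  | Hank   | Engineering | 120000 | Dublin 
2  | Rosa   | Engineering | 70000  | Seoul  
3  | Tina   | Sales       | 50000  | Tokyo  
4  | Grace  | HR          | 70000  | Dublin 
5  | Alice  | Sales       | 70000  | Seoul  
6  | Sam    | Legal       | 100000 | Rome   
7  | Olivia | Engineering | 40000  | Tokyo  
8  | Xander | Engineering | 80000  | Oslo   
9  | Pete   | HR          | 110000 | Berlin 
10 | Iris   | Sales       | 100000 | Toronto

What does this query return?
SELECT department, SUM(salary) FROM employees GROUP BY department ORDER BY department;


Summing salary within each department:
  Engineering: 120000 + 70000 + 40000 + 80000 = 310000
  HR: 70000 + 110000 = 180000
  Legal: 100000 = 100000
  Sales: 50000 + 70000 + 100000 = 220000


4 groups:
Engineering, 310000
HR, 180000
Legal, 100000
Sales, 220000


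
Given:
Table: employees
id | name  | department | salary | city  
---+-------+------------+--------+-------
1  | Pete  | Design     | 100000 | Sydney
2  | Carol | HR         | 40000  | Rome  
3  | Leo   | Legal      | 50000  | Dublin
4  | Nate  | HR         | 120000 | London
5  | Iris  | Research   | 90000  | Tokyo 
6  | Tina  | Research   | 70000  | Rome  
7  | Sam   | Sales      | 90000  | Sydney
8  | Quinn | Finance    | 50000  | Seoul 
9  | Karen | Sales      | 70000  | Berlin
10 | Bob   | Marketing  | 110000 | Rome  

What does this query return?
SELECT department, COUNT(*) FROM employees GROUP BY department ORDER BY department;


Assigning each row to its department group:
  Pete -> Design
  Carol -> HR
  Leo -> Legal
  Nate -> HR
  Iris -> Research
  Tina -> Research
  Sam -> Sales
  Quinn -> Finance
  Karen -> Sales
  Bob -> Marketing


7 groups:
Design, 1
Finance, 1
HR, 2
Legal, 1
Marketing, 1
Research, 2
Sales, 2


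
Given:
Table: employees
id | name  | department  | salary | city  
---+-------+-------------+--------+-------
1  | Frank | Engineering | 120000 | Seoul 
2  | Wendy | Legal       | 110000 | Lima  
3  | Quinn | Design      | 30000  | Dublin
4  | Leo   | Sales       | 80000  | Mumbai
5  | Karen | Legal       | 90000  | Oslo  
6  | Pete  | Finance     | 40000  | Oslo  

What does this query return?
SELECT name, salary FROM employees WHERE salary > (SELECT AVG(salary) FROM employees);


Subquery: AVG(salary) = 78333.33
Filtering: salary > 78333.33
  Frank (120000) -> MATCH
  Wendy (110000) -> MATCH
  Leo (80000) -> MATCH
  Karen (90000) -> MATCH


4 rows:
Frank, 120000
Wendy, 110000
Leo, 80000
Karen, 90000


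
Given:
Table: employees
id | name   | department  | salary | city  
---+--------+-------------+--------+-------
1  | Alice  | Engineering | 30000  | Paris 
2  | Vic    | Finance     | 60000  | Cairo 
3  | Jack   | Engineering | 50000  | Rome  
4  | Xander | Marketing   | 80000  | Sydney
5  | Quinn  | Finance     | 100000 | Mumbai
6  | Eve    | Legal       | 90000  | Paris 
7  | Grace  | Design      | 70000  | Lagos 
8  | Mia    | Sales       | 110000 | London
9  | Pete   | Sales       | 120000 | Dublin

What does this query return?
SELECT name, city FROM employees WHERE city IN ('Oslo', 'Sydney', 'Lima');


Filtering: city IN ('Oslo', 'Sydney', 'Lima')
Matching: 1 rows

1 rows:
Xander, Sydney


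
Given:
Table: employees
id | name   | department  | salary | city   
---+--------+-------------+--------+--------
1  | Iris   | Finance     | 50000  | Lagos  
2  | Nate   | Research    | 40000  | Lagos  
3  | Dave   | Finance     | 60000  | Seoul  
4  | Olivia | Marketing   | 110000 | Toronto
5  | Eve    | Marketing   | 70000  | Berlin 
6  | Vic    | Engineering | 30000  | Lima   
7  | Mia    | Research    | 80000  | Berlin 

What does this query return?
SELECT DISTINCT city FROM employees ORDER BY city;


All 'city' values (row order): Lagos, Lagos, Seoul, Toronto, Berlin, Lima, Berlin
Removing duplicates leaves 5 unique value(s).

5 values:
Berlin
Lagos
Lima
Seoul
Toronto


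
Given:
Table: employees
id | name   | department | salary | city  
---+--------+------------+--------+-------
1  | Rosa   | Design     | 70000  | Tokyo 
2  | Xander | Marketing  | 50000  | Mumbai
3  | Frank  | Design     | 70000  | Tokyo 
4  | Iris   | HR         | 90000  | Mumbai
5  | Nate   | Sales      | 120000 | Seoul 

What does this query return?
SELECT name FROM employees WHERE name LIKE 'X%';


LIKE 'X%' matches names starting with 'X'
Matching: 1

1 rows:
Xander


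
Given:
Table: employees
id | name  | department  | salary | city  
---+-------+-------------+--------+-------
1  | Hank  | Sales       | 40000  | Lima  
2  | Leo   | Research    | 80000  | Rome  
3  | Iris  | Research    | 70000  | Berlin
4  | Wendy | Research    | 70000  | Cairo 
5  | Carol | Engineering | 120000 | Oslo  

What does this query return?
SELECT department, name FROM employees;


Projecting columns: department, name

5 rows:
Sales, Hank
Research, Leo
Research, Iris
Research, Wendy
Engineering, Carol


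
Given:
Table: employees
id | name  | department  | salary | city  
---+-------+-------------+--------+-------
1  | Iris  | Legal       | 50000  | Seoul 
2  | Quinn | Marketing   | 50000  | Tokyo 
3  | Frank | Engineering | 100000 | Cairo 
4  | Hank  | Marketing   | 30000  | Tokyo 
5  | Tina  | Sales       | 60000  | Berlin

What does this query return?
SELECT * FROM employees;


SELECT * returns all 5 rows with all columns

5 rows:
1, Iris, Legal, 50000, Seoul
2, Quinn, Marketing, 50000, Tokyo
3, Frank, Engineering, 100000, Cairo
4, Hank, Marketing, 30000, Tokyo
5, Tina, Sales, 60000, Berlin


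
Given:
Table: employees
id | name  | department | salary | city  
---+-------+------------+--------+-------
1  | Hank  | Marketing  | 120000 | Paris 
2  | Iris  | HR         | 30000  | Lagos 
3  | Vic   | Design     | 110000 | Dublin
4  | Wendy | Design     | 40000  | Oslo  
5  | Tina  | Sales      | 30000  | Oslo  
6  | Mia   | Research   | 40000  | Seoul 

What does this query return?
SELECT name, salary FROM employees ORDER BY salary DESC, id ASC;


Sorting by salary DESC, then id ASC for ties

6 rows:
Hank, 120000
Vic, 110000
Wendy, 40000
Mia, 40000
Iris, 30000
Tina, 30000


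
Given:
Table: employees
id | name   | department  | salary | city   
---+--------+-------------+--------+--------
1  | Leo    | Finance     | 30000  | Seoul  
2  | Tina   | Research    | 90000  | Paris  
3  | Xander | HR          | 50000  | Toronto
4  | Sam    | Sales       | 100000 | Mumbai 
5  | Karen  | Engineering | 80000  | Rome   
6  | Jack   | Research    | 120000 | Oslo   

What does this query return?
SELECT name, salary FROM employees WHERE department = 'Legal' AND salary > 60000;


Filtering: department = 'Legal' AND salary > 60000
Matching: 0 rows

Empty result set (0 rows)


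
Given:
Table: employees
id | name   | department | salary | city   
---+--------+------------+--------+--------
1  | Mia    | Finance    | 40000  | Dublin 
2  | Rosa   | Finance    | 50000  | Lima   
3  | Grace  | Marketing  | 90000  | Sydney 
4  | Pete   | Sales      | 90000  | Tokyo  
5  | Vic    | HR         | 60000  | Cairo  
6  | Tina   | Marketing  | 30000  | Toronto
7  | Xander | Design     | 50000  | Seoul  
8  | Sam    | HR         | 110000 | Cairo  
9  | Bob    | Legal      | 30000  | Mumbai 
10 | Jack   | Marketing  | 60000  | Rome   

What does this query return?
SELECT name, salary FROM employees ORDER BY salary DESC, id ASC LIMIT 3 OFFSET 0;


Sort by salary DESC (id ASC tiebreak), then skip 0 and take 3
Rows 1 through 3

3 rows:
Sam, 110000
Grace, 90000
Pete, 90000


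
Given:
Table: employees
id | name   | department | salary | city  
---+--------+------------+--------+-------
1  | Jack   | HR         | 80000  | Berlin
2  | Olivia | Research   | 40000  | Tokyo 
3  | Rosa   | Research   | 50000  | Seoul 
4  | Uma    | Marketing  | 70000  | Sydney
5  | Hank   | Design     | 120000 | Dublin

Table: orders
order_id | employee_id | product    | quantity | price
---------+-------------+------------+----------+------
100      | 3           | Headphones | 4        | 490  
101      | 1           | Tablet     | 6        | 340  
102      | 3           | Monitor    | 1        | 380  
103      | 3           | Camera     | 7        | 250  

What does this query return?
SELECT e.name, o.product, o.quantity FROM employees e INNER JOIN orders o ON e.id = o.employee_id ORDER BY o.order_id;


Joining employees.id = orders.employee_id:
  employee Rosa (id=3) -> order Headphones
  employee Jack (id=1) -> order Tablet
  employee Rosa (id=3) -> order Monitor
  employee Rosa (id=3) -> order Camera


4 rows:
Rosa, Headphones, 4
Jack, Tablet, 6
Rosa, Monitor, 1
Rosa, Camera, 7


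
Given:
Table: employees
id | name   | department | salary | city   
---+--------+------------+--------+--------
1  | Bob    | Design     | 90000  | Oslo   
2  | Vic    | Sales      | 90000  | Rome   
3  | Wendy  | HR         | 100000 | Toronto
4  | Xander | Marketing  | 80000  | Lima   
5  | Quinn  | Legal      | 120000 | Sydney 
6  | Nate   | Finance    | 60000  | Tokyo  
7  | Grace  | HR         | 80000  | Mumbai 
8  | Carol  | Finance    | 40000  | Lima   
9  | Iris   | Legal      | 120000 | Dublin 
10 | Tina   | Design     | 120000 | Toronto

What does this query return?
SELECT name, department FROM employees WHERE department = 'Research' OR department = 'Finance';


Filtering: department = 'Research' OR 'Finance'
Matching: 2 rows

2 rows:
Nate, Finance
Carol, Finance


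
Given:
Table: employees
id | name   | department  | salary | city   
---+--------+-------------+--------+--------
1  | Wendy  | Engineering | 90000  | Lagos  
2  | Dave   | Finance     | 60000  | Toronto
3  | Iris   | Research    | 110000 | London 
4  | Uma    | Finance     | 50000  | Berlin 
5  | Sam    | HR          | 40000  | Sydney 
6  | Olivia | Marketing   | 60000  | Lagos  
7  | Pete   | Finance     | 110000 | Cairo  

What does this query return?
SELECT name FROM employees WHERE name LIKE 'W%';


LIKE 'W%' matches names starting with 'W'
Matching: 1

1 rows:
Wendy


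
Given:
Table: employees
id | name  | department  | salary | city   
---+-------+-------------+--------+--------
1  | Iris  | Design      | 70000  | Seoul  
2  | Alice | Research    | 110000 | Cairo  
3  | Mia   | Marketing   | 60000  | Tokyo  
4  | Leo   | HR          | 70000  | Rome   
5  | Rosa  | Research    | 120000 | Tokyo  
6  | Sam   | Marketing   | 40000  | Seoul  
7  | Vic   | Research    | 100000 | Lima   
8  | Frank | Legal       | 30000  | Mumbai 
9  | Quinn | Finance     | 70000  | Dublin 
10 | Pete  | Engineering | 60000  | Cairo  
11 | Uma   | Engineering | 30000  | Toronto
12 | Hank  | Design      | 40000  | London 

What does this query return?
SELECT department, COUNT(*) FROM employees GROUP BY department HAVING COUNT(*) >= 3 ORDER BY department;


Groups with count >= 3:
  Research: 3 -> PASS
  Design: 2 -> filtered out
  Engineering: 2 -> filtered out
  Finance: 1 -> filtered out
  HR: 1 -> filtered out
  Legal: 1 -> filtered out
  Marketing: 2 -> filtered out


1 groups:
Research, 3


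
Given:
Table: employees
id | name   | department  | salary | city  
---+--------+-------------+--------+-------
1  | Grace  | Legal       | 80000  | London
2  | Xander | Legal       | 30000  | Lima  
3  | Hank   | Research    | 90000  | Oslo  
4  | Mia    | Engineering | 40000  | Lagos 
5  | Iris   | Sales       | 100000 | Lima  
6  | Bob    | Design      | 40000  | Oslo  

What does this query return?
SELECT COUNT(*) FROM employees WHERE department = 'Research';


Counting rows where department = 'Research'
  Hank -> MATCH


1


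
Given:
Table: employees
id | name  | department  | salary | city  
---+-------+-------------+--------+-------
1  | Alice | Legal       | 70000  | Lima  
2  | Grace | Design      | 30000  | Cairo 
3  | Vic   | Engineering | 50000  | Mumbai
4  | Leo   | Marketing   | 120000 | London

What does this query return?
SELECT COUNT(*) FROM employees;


COUNT(*) counts all rows

4


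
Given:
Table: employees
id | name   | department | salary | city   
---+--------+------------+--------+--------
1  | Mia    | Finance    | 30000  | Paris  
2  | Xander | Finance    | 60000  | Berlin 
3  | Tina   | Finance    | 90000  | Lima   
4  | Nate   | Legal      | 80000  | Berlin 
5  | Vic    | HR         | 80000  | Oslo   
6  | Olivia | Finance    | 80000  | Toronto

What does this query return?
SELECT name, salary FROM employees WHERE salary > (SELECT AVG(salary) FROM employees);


Subquery: AVG(salary) = 70000.0
Filtering: salary > 70000.0
  Tina (90000) -> MATCH
  Nate (80000) -> MATCH
  Vic (80000) -> MATCH
  Olivia (80000) -> MATCH


4 rows:
Tina, 90000
Nate, 80000
Vic, 80000
Olivia, 80000


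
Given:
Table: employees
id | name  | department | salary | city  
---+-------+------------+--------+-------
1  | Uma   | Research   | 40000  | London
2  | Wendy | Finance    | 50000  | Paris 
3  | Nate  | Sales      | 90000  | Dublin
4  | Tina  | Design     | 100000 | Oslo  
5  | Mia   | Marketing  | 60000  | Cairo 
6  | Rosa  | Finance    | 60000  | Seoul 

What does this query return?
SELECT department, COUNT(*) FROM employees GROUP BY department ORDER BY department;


Assigning each row to its department group:
  Uma -> Research
  Wendy -> Finance
  Nate -> Sales
  Tina -> Design
  Mia -> Marketing
  Rosa -> Finance


5 groups:
Design, 1
Finance, 2
Marketing, 1
Research, 1
Sales, 1


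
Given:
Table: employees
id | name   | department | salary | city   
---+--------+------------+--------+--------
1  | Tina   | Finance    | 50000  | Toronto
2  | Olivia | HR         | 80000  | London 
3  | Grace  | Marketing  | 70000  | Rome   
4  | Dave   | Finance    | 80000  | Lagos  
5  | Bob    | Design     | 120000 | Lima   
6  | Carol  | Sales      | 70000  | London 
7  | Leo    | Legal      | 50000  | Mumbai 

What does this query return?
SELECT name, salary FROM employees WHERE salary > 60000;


Filtering: salary > 60000
Matching: 5 rows

5 rows:
Olivia, 80000
Grace, 70000
Dave, 80000
Bob, 120000
Carol, 70000


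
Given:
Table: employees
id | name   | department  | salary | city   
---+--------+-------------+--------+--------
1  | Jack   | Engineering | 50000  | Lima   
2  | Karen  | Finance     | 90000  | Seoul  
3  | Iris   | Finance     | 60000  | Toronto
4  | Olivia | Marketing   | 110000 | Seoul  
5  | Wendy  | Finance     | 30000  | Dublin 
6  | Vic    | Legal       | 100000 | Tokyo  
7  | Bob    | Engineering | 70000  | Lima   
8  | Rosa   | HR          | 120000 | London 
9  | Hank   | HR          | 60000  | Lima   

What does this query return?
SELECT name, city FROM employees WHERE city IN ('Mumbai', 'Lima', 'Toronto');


Filtering: city IN ('Mumbai', 'Lima', 'Toronto')
Matching: 4 rows

4 rows:
Jack, Lima
Iris, Toronto
Bob, Lima
Hank, Lima


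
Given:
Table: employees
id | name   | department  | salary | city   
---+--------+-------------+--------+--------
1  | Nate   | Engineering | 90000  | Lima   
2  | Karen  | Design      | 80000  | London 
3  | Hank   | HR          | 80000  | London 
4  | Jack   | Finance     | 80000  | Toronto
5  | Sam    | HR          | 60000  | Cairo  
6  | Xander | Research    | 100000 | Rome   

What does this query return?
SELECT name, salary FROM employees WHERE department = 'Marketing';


Filtering: department = 'Marketing'
Matching rows: 0

Empty result set (0 rows)


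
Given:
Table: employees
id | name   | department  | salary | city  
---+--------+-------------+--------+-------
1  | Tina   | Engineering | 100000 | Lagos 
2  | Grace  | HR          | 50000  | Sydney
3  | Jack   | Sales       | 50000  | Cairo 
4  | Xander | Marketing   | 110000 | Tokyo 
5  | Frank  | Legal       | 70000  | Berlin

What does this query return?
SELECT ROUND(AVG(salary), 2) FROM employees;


SUM(salary) = 380000
COUNT = 5
ROUND(AVG, 2) = ROUND(380000 / 5, 2) = 76000.0

76000.0


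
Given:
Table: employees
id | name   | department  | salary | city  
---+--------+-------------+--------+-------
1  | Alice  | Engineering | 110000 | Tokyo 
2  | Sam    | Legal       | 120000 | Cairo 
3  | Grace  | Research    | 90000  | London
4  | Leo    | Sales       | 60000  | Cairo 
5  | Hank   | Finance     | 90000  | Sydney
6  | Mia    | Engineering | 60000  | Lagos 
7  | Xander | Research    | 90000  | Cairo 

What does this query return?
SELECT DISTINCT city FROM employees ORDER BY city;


All 'city' values (row order): Tokyo, Cairo, London, Cairo, Sydney, Lagos, Cairo
Removing duplicates leaves 5 unique value(s).

5 values:
Cairo
Lagos
London
Sydney
Tokyo


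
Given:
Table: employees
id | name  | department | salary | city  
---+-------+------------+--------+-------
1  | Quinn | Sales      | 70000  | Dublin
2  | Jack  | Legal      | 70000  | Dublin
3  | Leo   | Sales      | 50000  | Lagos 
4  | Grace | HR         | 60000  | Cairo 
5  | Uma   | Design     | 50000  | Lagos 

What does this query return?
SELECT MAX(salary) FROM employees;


Salaries: 70000, 70000, 50000, 60000, 50000
MAX = 70000

70000


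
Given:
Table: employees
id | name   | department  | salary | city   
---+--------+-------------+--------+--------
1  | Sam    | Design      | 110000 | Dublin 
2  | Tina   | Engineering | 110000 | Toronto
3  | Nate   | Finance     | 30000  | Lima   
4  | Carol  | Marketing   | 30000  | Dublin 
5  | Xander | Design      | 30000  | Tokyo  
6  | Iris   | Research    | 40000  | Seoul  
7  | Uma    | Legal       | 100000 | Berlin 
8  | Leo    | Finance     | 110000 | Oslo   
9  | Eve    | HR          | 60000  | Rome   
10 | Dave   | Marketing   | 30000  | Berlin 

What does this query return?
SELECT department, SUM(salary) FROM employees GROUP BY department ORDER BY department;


Summing salary within each department:
  Design: 110000 + 30000 = 140000
  Engineering: 110000 = 110000
  Finance: 30000 + 110000 = 140000
  HR: 60000 = 60000
  Legal: 100000 = 100000
  Marketing: 30000 + 30000 = 60000
  Research: 40000 = 40000


7 groups:
Design, 140000
Engineering, 110000
Finance, 140000
HR, 60000
Legal, 100000
Marketing, 60000
Research, 40000


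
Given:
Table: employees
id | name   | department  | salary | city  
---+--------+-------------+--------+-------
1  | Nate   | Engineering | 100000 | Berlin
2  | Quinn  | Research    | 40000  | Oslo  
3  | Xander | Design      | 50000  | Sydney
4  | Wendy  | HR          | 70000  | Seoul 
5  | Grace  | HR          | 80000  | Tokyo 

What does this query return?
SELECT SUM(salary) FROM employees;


SUM(salary) = 100000 + 40000 + 50000 + 70000 + 80000 = 340000

340000


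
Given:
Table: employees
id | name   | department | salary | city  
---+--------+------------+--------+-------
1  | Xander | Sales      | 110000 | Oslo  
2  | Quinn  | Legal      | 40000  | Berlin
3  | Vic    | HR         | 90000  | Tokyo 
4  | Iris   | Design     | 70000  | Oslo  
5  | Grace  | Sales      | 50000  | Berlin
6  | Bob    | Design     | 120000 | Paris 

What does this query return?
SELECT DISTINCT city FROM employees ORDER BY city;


All 'city' values (row order): Oslo, Berlin, Tokyo, Oslo, Berlin, Paris
Removing duplicates leaves 4 unique value(s).

4 values:
Berlin
Oslo
Paris
Tokyo


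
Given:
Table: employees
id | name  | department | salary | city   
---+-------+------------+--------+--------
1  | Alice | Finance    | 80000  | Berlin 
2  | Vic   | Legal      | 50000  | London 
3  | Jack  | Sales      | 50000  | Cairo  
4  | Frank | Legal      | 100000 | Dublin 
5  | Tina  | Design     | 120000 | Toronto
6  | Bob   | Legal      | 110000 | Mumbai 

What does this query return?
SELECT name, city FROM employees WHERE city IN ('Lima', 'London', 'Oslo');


Filtering: city IN ('Lima', 'London', 'Oslo')
Matching: 1 rows

1 rows:
Vic, London


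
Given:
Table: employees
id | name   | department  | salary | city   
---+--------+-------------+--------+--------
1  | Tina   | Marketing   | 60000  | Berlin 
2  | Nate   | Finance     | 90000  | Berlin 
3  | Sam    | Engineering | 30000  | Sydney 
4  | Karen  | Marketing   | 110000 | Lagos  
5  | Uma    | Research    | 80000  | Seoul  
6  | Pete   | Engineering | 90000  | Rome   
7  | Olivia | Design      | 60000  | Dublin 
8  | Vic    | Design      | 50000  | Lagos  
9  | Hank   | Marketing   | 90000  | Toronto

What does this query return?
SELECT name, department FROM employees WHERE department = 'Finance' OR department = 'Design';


Filtering: department = 'Finance' OR 'Design'
Matching: 3 rows

3 rows:
Nate, Finance
Olivia, Design
Vic, Design


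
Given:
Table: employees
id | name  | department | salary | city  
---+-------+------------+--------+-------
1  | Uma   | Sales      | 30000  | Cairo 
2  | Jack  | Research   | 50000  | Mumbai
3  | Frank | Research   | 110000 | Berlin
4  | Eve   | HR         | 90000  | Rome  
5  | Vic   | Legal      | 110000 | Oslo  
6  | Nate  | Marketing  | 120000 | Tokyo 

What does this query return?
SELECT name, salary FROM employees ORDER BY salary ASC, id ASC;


Sorting by salary ASC, then id ASC for ties

6 rows:
Uma, 30000
Jack, 50000
Eve, 90000
Frank, 110000
Vic, 110000
Nate, 120000


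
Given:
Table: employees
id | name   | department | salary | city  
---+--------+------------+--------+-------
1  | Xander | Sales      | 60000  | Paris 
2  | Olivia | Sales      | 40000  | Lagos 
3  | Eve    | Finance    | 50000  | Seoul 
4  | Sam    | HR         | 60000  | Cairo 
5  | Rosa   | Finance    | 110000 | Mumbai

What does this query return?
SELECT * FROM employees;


SELECT * returns all 5 rows with all columns

5 rows:
1, Xander, Sales, 60000, Paris
2, Olivia, Sales, 40000, Lagos
3, Eve, Finance, 50000, Seoul
4, Sam, HR, 60000, Cairo
5, Rosa, Finance, 110000, Mumbai


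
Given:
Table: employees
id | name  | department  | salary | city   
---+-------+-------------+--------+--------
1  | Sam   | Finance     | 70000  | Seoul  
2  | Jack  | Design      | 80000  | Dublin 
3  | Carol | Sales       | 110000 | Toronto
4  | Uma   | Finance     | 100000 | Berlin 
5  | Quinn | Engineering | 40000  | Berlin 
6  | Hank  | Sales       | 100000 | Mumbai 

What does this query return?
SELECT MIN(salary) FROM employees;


Salaries: 70000, 80000, 110000, 100000, 40000, 100000
MIN = 40000

40000


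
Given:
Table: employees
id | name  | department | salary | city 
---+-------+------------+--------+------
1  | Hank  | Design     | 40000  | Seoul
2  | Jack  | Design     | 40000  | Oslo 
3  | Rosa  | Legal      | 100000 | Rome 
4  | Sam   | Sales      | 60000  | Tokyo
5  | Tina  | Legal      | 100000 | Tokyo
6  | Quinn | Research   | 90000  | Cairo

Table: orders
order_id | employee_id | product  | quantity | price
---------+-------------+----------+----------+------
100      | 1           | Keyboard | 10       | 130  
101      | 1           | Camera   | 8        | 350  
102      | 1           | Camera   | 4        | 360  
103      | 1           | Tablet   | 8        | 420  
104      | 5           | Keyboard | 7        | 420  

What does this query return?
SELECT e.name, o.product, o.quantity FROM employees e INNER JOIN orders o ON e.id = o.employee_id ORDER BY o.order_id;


Joining employees.id = orders.employee_id:
  employee Hank (id=1) -> order Keyboard
  employee Hank (id=1) -> order Camera
  employee Hank (id=1) -> order Camera
  employee Hank (id=1) -> order Tablet
  employee Tina (id=5) -> order Keyboard


5 rows:
Hank, Keyboard, 10
Hank, Camera, 8
Hank, Camera, 4
Hank, Tablet, 8
Tina, Keyboard, 7


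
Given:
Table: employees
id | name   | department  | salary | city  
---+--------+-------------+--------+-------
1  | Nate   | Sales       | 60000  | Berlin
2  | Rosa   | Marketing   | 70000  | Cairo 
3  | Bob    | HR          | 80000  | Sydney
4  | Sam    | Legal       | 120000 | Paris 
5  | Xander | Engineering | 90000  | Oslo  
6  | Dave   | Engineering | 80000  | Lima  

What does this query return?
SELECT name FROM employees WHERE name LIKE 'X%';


LIKE 'X%' matches names starting with 'X'
Matching: 1

1 rows:
Xander


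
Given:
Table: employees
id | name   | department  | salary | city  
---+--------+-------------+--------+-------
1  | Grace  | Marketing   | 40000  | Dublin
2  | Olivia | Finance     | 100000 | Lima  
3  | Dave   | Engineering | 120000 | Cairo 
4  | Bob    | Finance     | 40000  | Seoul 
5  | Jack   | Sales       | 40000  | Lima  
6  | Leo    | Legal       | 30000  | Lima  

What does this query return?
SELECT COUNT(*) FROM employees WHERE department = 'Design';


Counting rows where department = 'Design'


0


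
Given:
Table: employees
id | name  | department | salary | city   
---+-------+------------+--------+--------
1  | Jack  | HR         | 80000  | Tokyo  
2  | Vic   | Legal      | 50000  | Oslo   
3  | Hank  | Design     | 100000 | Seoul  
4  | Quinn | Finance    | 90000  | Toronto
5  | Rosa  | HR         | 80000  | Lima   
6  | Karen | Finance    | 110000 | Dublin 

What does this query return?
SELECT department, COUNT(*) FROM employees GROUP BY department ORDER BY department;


Assigning each row to its department group:
  Jack -> HR
  Vic -> Legal
  Hank -> Design
  Quinn -> Finance
  Rosa -> HR
  Karen -> Finance


4 groups:
Design, 1
Finance, 2
HR, 2
Legal, 1


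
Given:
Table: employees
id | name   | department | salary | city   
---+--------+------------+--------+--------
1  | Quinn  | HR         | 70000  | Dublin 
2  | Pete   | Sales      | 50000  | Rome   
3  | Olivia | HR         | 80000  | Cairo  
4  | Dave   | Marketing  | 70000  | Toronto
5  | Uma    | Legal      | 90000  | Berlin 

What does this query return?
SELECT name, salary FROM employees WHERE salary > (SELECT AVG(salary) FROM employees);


Subquery: AVG(salary) = 72000.0
Filtering: salary > 72000.0
  Olivia (80000) -> MATCH
  Uma (90000) -> MATCH


2 rows:
Olivia, 80000
Uma, 90000


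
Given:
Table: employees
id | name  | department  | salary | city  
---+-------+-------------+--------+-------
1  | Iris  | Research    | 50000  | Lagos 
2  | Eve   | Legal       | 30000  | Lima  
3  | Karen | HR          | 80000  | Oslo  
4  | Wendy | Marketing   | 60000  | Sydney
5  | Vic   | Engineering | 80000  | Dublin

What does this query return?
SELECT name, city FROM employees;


Projecting columns: name, city

5 rows:
Iris, Lagos
Eve, Lima
Karen, Oslo
Wendy, Sydney
Vic, Dublin


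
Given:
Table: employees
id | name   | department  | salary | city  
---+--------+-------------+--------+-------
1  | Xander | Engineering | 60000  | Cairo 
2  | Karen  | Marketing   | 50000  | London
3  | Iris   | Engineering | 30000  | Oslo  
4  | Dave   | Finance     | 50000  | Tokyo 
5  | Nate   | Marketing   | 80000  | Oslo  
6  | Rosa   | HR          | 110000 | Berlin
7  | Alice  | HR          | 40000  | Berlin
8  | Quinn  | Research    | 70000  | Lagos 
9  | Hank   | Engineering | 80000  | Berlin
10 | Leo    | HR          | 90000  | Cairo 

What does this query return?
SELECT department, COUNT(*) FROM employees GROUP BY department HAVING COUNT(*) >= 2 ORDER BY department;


Groups with count >= 2:
  Engineering: 3 -> PASS
  HR: 3 -> PASS
  Marketing: 2 -> PASS
  Finance: 1 -> filtered out
  Research: 1 -> filtered out


3 groups:
Engineering, 3
HR, 3
Marketing, 2


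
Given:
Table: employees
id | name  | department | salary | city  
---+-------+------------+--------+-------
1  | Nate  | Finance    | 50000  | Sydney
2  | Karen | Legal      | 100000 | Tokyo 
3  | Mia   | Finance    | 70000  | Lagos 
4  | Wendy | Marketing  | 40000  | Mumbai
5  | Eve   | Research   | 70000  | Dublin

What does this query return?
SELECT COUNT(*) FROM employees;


COUNT(*) counts all rows

5


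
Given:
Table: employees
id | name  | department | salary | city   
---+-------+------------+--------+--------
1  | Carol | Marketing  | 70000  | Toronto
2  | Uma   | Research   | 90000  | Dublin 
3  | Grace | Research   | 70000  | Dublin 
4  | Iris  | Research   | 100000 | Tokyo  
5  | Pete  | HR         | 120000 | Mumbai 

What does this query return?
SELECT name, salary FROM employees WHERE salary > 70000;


Filtering: salary > 70000
Matching: 3 rows

3 rows:
Uma, 90000
Iris, 100000
Pete, 120000


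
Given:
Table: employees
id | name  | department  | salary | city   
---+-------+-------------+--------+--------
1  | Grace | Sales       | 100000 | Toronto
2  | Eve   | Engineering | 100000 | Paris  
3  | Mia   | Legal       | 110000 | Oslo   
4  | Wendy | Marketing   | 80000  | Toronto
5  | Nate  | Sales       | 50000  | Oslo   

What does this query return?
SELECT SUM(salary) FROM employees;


SUM(salary) = 100000 + 100000 + 110000 + 80000 + 50000 = 440000

440000


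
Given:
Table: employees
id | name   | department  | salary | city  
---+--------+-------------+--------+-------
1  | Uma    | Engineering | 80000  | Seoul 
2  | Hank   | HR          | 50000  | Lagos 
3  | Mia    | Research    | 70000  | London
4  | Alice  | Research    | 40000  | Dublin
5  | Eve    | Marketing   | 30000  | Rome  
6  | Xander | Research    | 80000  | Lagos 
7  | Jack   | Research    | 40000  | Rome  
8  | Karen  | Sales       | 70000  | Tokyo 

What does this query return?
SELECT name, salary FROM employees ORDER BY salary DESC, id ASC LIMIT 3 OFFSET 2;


Sort by salary DESC (id ASC tiebreak), then skip 2 and take 3
Rows 3 through 5

3 rows:
Mia, 70000
Karen, 70000
Hank, 50000


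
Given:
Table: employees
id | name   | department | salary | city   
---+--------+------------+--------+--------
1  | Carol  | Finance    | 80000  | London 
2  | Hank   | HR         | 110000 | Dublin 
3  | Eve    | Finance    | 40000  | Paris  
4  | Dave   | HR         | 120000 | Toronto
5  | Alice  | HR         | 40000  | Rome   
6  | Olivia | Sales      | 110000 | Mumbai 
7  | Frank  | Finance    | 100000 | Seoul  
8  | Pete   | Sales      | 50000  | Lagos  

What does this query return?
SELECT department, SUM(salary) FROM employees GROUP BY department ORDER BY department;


Summing salary within each department:
  Finance: 80000 + 40000 + 100000 = 220000
  HR: 110000 + 120000 + 40000 = 270000
  Sales: 110000 + 50000 = 160000


3 groups:
Finance, 220000
HR, 270000
Sales, 160000


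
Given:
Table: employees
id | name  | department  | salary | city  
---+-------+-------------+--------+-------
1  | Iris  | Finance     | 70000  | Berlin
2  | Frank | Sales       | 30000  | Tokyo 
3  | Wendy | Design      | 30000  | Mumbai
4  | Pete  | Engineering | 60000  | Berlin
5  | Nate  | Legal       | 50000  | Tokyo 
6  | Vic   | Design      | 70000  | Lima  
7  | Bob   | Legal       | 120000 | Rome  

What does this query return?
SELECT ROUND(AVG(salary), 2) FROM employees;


SUM(salary) = 430000
COUNT = 7
ROUND(AVG, 2) = ROUND(430000 / 7, 2) = 61428.57

61428.57


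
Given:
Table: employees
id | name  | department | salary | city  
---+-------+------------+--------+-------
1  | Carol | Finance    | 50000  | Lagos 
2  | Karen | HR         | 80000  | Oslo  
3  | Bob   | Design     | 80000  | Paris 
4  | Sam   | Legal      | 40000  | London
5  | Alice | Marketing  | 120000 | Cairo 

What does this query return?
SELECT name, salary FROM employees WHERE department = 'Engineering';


Filtering: department = 'Engineering'
Matching rows: 0

Empty result set (0 rows)


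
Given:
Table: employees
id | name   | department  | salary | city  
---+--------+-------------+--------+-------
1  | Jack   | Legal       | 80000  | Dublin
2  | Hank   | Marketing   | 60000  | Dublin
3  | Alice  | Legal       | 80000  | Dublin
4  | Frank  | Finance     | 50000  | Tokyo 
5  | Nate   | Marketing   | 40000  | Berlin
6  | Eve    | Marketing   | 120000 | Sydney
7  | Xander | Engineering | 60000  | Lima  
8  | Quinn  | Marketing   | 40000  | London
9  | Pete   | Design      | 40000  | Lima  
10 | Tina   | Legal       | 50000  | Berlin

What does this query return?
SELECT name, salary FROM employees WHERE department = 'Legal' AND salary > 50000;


Filtering: department = 'Legal' AND salary > 50000
Matching: 2 rows

2 rows:
Jack, 80000
Alice, 80000


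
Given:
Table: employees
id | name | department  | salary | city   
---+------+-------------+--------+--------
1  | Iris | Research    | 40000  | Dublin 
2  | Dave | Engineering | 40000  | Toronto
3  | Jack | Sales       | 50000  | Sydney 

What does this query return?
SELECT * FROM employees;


SELECT * returns all 3 rows with all columns

3 rows:
1, Iris, Research, 40000, Dublin
2, Dave, Engineering, 40000, Toronto
3, Jack, Sales, 50000, Sydney


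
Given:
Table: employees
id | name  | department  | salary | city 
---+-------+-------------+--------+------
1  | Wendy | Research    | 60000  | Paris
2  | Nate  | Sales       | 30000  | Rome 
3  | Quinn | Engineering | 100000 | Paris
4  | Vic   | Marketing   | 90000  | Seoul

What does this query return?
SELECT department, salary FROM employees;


Projecting columns: department, salary

4 rows:
Research, 60000
Sales, 30000
Engineering, 100000
Marketing, 90000


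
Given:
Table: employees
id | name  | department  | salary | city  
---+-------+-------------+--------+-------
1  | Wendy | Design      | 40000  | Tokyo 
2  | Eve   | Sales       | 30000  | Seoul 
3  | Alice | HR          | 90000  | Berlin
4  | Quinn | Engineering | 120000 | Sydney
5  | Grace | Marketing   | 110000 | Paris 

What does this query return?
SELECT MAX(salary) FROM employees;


Salaries: 40000, 30000, 90000, 120000, 110000
MAX = 120000

120000


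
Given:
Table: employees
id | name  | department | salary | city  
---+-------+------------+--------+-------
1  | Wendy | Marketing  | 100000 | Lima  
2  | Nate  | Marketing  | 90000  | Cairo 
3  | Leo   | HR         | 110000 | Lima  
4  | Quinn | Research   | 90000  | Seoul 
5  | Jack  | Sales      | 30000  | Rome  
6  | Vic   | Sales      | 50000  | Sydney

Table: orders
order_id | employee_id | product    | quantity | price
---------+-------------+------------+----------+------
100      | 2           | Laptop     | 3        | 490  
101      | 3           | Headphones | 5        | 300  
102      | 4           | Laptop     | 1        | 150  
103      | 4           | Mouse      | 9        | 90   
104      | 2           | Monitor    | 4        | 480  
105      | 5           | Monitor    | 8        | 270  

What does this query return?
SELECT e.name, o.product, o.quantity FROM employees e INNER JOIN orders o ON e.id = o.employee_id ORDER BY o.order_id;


Joining employees.id = orders.employee_id:
  employee Nate (id=2) -> order Laptop
  employee Leo (id=3) -> order Headphones
  employee Quinn (id=4) -> order Laptop
  employee Quinn (id=4) -> order Mouse
  employee Nate (id=2) -> order Monitor
  employee Jack (id=5) -> order Monitor


6 rows:
Nate, Laptop, 3
Leo, Headphones, 5
Quinn, Laptop, 1
Quinn, Mouse, 9
Nate, Monitor, 4
Jack, Monitor, 8


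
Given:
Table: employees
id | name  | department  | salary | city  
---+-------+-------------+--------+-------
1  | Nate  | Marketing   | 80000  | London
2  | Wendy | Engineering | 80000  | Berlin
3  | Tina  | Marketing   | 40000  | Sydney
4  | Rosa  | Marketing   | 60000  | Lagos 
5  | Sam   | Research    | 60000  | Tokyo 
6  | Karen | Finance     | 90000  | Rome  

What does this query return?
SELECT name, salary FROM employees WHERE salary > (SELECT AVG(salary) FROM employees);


Subquery: AVG(salary) = 68333.33
Filtering: salary > 68333.33
  Nate (80000) -> MATCH
  Wendy (80000) -> MATCH
  Karen (90000) -> MATCH


3 rows:
Nate, 80000
Wendy, 80000
Karen, 90000


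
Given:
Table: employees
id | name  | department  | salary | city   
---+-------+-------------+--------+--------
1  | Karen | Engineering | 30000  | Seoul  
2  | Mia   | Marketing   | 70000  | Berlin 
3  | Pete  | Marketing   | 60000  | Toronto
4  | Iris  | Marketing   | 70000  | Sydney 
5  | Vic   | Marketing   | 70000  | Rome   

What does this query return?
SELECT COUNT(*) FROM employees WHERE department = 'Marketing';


Counting rows where department = 'Marketing'
  Mia -> MATCH
  Pete -> MATCH
  Iris -> MATCH
  Vic -> MATCH


4


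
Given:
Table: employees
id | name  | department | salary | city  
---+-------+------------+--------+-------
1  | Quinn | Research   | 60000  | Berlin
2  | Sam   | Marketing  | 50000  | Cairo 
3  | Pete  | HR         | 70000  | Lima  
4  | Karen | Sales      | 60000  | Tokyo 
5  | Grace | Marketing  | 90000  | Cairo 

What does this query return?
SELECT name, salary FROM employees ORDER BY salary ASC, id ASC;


Sorting by salary ASC, then id ASC for ties

5 rows:
Sam, 50000
Quinn, 60000
Karen, 60000
Pete, 70000
Grace, 90000
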